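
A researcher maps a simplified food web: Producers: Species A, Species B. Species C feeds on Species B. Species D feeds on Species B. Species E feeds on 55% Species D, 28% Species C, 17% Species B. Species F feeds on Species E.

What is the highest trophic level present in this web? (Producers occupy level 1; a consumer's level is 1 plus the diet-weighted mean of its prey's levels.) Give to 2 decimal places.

3.83

Species C: 1 + 1 = 2
Species D: 1 + 1 = 2
Species E: 1 + (0.55×2 + 0.28×2 + 0.17×1) = 2.83
Species F: 1 + 2.83 = 3.83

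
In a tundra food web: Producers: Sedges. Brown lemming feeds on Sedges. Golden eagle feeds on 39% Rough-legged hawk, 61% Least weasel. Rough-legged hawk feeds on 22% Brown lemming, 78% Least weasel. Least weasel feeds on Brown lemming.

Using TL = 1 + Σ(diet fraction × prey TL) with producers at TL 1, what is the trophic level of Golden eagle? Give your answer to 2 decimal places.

4.30

Brown lemming: 1 + 1 = 2
Least weasel: 1 + 2 = 3
Rough-legged hawk: 1 + (0.22×2 + 0.78×3) = 3.78
Golden eagle: 1 + (0.39×3.78 + 0.61×3) = 4.3042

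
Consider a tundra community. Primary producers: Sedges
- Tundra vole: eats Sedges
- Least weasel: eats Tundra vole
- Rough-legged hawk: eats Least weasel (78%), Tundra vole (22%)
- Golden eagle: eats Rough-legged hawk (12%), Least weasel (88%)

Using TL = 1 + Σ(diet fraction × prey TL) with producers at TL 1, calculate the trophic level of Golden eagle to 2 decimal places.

Tundra vole: 1 + 1 = 2
Least weasel: 1 + 2 = 3
Rough-legged hawk: 1 + (0.78×3 + 0.22×2) = 3.78
Golden eagle: 1 + (0.12×3.78 + 0.88×3) = 4.0936

4.09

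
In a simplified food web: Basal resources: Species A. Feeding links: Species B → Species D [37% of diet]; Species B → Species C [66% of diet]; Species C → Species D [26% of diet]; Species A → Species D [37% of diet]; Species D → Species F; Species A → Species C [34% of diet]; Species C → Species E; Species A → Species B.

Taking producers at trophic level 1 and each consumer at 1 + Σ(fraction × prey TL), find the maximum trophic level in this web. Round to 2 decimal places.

Species B: 1 + 1 = 2
Species C: 1 + (0.66×2 + 0.34×1) = 2.66
Species D: 1 + (0.37×2 + 0.37×1 + 0.26×2.66) = 2.8016
Species E: 1 + 2.66 = 3.66
Species F: 1 + 2.8016 = 3.8016

3.80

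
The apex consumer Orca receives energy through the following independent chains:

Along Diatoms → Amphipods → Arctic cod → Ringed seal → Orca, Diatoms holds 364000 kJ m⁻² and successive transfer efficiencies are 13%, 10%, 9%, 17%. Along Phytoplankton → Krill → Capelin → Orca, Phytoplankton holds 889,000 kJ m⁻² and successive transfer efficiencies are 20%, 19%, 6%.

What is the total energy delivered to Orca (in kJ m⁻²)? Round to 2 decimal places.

2099.32 kJ m⁻²

Via Diatoms: 364000 × 0.13 × 0.1 × 0.09 × 0.17 = 72.3996 kJ m⁻²
Via Phytoplankton: 889000 × 0.2 × 0.19 × 0.06 = 2026.92 kJ m⁻²
Total at Orca: 72.3996 + 2026.92 = 2099.3196 kJ m⁻²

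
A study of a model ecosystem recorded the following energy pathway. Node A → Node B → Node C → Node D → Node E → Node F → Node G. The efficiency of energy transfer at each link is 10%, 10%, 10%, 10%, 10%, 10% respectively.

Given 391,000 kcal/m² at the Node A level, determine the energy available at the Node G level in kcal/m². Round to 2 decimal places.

0.39 kcal/m²

Node B: 391000 × 0.1 = 39100 kcal/m²
Node C: 39100 × 0.1 = 3910 kcal/m²
Node D: 3910 × 0.1 = 391 kcal/m²
Node E: 391 × 0.1 = 39.1 kcal/m²
Node F: 39.1 × 0.1 = 3.91 kcal/m²
Node G: 3.91 × 0.1 = 0.391 kcal/m²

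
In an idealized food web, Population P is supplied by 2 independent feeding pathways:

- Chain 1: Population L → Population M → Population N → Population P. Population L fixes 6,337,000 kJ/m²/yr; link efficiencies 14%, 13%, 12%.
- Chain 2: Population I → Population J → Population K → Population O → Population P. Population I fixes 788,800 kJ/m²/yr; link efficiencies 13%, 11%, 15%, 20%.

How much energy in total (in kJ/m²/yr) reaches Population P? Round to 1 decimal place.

14178.4 kJ/m²/yr

Chain 1: 6337000 × 0.14 × 0.13 × 0.12 = 13840.008 kJ/m²/yr
Chain 2: 788800 × 0.13 × 0.11 × 0.15 × 0.2 = 338.3952 kJ/m²/yr
Total at Population P: 13840.008 + 338.3952 = 14178.4032 kJ/m²/yr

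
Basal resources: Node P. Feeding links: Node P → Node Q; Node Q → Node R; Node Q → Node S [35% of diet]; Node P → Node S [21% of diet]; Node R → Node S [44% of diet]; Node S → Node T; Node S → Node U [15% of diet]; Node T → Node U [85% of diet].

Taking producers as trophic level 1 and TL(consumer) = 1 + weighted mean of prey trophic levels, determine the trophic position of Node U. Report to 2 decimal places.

Node Q: 1 + 1 = 2
Node R: 1 + 2 = 3
Node S: 1 + (0.35×2 + 0.21×1 + 0.44×3) = 3.23
Node T: 1 + 3.23 = 4.23
Node U: 1 + (0.15×3.23 + 0.85×4.23) = 5.08

5.08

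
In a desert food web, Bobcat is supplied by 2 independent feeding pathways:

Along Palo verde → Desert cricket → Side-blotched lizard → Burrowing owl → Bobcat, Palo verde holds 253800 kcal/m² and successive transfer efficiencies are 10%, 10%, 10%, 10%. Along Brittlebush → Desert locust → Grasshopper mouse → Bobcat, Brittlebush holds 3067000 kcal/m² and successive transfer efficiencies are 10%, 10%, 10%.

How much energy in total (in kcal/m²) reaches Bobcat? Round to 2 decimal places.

3092.38 kcal/m²

Via Palo verde: 253800 × 0.1 × 0.1 × 0.1 × 0.1 = 25.38 kcal/m²
Via Brittlebush: 3067000 × 0.1 × 0.1 × 0.1 = 3067 kcal/m²
Total at Bobcat: 25.38 + 3067 = 3092.38 kcal/m²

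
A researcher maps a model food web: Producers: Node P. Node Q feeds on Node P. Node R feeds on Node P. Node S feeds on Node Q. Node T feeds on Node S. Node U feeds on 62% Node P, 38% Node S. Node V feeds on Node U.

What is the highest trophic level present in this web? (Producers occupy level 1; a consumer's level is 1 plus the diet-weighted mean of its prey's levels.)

Node Q: 1 + 1 = 2
Node R: 1 + 1 = 2
Node S: 1 + 2 = 3
Node T: 1 + 3 = 4
Node U: 1 + (0.62×1 + 0.38×3) = 2.76
Node V: 1 + 2.76 = 3.76

4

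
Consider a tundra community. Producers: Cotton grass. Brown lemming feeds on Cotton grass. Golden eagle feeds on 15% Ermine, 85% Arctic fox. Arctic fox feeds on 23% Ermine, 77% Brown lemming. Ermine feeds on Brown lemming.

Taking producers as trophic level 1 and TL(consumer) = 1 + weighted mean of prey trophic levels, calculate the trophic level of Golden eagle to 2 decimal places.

Brown lemming: 1 + 1 = 2
Ermine: 1 + 2 = 3
Arctic fox: 1 + (0.23×3 + 0.77×2) = 3.23
Golden eagle: 1 + (0.15×3 + 0.85×3.23) = 4.1955

4.20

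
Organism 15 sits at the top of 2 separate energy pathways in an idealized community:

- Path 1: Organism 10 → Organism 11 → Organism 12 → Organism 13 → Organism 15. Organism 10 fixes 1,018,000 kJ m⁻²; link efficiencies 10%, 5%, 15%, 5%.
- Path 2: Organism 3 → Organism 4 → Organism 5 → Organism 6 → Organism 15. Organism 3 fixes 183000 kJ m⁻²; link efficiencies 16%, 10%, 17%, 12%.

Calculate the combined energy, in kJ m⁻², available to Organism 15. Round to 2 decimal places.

97.91 kJ m⁻²

Path 1: 1018000 × 0.1 × 0.05 × 0.15 × 0.05 = 38.175 kJ m⁻²
Path 2: 183000 × 0.16 × 0.1 × 0.17 × 0.12 = 59.7312 kJ m⁻²
Total at Organism 15: 38.175 + 59.7312 = 97.9062 kJ m⁻²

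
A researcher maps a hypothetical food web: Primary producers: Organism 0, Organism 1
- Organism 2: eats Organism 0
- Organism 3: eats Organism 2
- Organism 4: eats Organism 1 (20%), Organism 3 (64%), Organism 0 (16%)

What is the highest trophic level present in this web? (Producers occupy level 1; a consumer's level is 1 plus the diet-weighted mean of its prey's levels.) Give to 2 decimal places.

Organism 2: 1 + 1 = 2
Organism 3: 1 + 2 = 3
Organism 4: 1 + (0.2×1 + 0.64×3 + 0.16×1) = 3.28

3.28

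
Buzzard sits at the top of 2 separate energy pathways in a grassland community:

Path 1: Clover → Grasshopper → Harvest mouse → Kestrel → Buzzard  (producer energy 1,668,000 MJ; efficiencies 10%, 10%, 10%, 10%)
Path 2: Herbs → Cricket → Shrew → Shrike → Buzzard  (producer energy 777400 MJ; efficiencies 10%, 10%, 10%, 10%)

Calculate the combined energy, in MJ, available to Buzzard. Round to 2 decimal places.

244.54 MJ

Path 1: 1668000 × 0.1 × 0.1 × 0.1 × 0.1 = 166.8 MJ
Path 2: 777400 × 0.1 × 0.1 × 0.1 × 0.1 = 77.74 MJ
Total at Buzzard: 166.8 + 77.74 = 244.54 MJ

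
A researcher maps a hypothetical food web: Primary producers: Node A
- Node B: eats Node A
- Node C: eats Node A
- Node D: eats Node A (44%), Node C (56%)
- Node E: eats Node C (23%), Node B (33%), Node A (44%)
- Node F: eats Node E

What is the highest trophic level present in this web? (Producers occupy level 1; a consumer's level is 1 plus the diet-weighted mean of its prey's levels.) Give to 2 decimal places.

Node B: 1 + 1 = 2
Node C: 1 + 1 = 2
Node D: 1 + (0.44×1 + 0.56×2) = 2.56
Node E: 1 + (0.23×2 + 0.33×2 + 0.44×1) = 2.56
Node F: 1 + 2.56 = 3.56

3.56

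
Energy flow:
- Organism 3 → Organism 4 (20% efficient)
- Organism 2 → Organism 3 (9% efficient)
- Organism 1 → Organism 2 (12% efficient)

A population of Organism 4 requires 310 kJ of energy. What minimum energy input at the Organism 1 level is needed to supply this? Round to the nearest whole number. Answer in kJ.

Cumulative transfer efficiency: 0.12 × 0.09 × 0.2 = 0.00216
Organism 1 energy = 310 / 0.00216 = 143519 kJ

143519 kJ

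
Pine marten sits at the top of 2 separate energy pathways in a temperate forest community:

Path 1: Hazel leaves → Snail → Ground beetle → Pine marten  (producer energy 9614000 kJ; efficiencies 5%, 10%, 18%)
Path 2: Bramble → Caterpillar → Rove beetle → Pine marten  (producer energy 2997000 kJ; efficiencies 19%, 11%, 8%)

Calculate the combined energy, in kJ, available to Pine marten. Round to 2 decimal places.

Path 1: 9614000 × 0.05 × 0.1 × 0.18 = 8652.6 kJ
Path 2: 2997000 × 0.19 × 0.11 × 0.08 = 5010.984 kJ
Total at Pine marten: 8652.6 + 5010.984 = 13663.584 kJ

13663.58 kJ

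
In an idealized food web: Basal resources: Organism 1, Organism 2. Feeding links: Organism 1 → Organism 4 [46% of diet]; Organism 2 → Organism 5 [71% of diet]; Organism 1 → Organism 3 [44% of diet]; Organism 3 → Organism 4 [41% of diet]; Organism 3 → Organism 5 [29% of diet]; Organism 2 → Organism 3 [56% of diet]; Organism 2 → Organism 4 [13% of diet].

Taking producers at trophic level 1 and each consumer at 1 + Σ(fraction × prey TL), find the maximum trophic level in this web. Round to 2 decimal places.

2.41

Organism 3: 1 + (0.44×1 + 0.56×1) = 2
Organism 4: 1 + (0.13×1 + 0.46×1 + 0.41×2) = 2.41
Organism 5: 1 + (0.29×2 + 0.71×1) = 2.29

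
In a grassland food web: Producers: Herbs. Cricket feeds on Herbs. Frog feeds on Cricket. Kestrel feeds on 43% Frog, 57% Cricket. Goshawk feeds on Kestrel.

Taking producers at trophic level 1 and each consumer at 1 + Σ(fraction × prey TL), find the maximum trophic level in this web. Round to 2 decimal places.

Cricket: 1 + 1 = 2
Frog: 1 + 2 = 3
Kestrel: 1 + (0.43×3 + 0.57×2) = 3.43
Goshawk: 1 + 3.43 = 4.43

4.43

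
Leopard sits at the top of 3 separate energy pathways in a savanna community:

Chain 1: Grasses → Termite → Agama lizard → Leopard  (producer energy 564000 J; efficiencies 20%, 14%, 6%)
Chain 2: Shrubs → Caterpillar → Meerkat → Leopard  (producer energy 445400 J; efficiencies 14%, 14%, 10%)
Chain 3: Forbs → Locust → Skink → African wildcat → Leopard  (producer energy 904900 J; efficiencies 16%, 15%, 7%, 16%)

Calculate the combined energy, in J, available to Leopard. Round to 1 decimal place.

Chain 1: 564000 × 0.2 × 0.14 × 0.06 = 947.52 J
Chain 2: 445400 × 0.14 × 0.14 × 0.1 = 872.984 J
Chain 3: 904900 × 0.16 × 0.15 × 0.07 × 0.16 = 243.23712 J
Total at Leopard: 947.52 + 872.984 + 243.23712 = 2063.74112 J

2063.7 J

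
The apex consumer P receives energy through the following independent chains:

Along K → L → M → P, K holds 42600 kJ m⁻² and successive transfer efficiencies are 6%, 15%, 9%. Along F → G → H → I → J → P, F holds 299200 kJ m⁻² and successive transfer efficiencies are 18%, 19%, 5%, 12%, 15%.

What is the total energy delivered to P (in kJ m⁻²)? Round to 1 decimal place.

Via K: 42600 × 0.06 × 0.15 × 0.09 = 34.506 kJ m⁻²
Via F: 299200 × 0.18 × 0.19 × 0.05 × 0.12 × 0.15 = 9.209376 kJ m⁻²
Total at P: 34.506 + 9.209376 = 43.715376 kJ m⁻²

43.7 kJ m⁻²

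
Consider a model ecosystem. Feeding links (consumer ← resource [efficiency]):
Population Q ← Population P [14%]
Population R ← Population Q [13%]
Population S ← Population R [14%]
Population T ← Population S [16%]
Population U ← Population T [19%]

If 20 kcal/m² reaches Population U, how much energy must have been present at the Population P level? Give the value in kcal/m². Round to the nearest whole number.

Cumulative transfer efficiency: 0.14 × 0.13 × 0.14 × 0.16 × 0.19 = 0.0000774592
Population P energy = 20 / 0.0000774592 = 258200 kcal/m²

258200 kcal/m²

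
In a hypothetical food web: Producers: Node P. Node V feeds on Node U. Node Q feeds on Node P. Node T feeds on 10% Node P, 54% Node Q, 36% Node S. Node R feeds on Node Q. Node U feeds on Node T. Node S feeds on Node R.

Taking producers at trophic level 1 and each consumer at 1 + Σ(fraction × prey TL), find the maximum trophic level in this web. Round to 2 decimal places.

Node Q: 1 + 1 = 2
Node R: 1 + 2 = 3
Node S: 1 + 3 = 4
Node T: 1 + (0.1×1 + 0.54×2 + 0.36×4) = 3.62
Node U: 1 + 3.62 = 4.62
Node V: 1 + 4.62 = 5.62

5.62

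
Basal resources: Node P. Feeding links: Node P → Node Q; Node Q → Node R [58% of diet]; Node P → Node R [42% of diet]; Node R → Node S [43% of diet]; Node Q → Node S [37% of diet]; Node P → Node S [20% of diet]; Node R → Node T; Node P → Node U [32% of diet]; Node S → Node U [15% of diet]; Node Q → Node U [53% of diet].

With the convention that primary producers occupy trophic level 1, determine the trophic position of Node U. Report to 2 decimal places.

Node Q: 1 + 1 = 2
Node R: 1 + (0.58×2 + 0.42×1) = 2.58
Node S: 1 + (0.43×2.58 + 0.37×2 + 0.2×1) = 3.0494
Node T: 1 + 2.58 = 3.58
Node U: 1 + (0.32×1 + 0.15×3.0494 + 0.53×2) = 2.83741

2.84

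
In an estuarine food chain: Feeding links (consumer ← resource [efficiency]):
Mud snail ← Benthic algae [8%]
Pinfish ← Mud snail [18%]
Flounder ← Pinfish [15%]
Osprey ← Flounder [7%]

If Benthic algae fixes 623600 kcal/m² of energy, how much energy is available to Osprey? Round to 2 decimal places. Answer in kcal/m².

Mud snail: 623600 × 0.08 = 49888 kcal/m²
Pinfish: 49888 × 0.18 = 8979.84 kcal/m²
Flounder: 8979.84 × 0.15 = 1346.976 kcal/m²
Osprey: 1346.976 × 0.07 = 94.28832 kcal/m²

94.29 kcal/m²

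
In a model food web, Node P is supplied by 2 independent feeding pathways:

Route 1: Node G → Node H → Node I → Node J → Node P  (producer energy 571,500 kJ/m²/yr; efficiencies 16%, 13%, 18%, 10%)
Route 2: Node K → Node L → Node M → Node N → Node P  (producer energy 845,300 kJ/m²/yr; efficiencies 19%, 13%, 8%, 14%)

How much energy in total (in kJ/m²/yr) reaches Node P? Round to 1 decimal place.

447.8 kJ/m²/yr

Route 1: 571500 × 0.16 × 0.13 × 0.18 × 0.1 = 213.9696 kJ/m²/yr
Route 2: 845300 × 0.19 × 0.13 × 0.08 × 0.14 = 233.843792 kJ/m²/yr
Total at Node P: 213.9696 + 233.843792 = 447.813392 kJ/m²/yr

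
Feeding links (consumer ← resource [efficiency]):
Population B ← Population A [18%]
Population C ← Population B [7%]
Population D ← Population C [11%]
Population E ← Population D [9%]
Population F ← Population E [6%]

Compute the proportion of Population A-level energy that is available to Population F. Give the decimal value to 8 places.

Product of link efficiencies: 0.18 × 0.07 × 0.11 × 0.09 × 0.06 = 0.0000074844

0.00000748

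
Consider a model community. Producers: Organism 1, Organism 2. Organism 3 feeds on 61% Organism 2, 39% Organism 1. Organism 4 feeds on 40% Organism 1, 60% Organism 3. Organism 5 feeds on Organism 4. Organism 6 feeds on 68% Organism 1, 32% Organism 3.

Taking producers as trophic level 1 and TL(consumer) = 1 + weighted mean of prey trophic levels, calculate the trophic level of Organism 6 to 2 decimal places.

2.32

Organism 3: 1 + (0.61×1 + 0.39×1) = 2
Organism 4: 1 + (0.4×1 + 0.6×2) = 2.6
Organism 5: 1 + 2.6 = 3.6
Organism 6: 1 + (0.68×1 + 0.32×2) = 2.32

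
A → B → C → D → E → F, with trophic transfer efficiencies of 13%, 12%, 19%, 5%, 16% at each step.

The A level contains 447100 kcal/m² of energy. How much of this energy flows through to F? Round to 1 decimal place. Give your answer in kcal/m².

B: 447100 × 0.13 = 58123 kcal/m²
C: 58123 × 0.12 = 6974.76 kcal/m²
D: 6974.76 × 0.19 = 1325.2044 kcal/m²
E: 1325.2044 × 0.05 = 66.26022 kcal/m²
F: 66.26022 × 0.16 = 10.6016352 kcal/m²

10.6 kcal/m²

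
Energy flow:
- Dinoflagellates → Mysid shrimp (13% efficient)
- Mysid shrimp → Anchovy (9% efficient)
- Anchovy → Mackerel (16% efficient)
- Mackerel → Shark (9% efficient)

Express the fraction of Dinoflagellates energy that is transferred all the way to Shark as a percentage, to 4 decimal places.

0.0168%

Product of link efficiencies: 0.13 × 0.09 × 0.16 × 0.09 = 0.00016848
As a percentage: 0.00016848 × 100 = 0.0168%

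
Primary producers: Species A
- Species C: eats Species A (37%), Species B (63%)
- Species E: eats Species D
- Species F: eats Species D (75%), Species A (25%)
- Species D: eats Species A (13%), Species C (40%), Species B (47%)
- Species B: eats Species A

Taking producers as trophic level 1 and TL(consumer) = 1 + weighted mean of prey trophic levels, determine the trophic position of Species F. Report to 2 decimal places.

Species B: 1 + 1 = 2
Species C: 1 + (0.37×1 + 0.63×2) = 2.63
Species D: 1 + (0.13×1 + 0.4×2.63 + 0.47×2) = 3.122
Species E: 1 + 3.122 = 4.122
Species F: 1 + (0.75×3.122 + 0.25×1) = 3.5915

3.59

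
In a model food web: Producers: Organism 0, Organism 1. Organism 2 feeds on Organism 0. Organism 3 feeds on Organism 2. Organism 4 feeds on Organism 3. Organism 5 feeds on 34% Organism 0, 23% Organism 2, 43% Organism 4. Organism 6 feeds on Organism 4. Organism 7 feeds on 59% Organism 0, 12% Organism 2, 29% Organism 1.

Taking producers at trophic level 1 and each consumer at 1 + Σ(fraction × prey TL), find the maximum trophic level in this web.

Organism 2: 1 + 1 = 2
Organism 3: 1 + 2 = 3
Organism 4: 1 + 3 = 4
Organism 5: 1 + (0.34×1 + 0.23×2 + 0.43×4) = 3.52
Organism 6: 1 + 4 = 5
Organism 7: 1 + (0.59×1 + 0.12×2 + 0.29×1) = 2.12

5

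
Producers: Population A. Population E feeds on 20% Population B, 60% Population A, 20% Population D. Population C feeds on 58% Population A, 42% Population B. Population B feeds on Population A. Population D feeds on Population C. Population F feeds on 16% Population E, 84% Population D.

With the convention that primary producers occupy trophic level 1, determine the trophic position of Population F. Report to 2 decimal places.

Population B: 1 + 1 = 2
Population C: 1 + (0.58×1 + 0.42×2) = 2.42
Population D: 1 + 2.42 = 3.42
Population E: 1 + (0.2×2 + 0.6×1 + 0.2×3.42) = 2.684
Population F: 1 + (0.16×2.684 + 0.84×3.42) = 4.30224

4.30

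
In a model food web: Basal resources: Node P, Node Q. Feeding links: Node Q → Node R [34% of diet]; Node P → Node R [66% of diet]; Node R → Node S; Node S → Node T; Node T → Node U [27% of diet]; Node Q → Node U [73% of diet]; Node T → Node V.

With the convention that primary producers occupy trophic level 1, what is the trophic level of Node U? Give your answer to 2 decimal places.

Node R: 1 + (0.34×1 + 0.66×1) = 2
Node S: 1 + 2 = 3
Node T: 1 + 3 = 4
Node U: 1 + (0.27×4 + 0.73×1) = 2.81
Node V: 1 + 4 = 5

2.81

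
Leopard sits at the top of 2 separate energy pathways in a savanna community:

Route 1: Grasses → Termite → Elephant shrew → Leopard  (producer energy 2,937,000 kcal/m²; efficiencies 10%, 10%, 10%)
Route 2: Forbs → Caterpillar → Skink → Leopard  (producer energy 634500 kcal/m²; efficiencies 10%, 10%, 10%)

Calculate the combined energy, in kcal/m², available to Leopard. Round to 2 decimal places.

Route 1: 2937000 × 0.1 × 0.1 × 0.1 = 2937 kcal/m²
Route 2: 634500 × 0.1 × 0.1 × 0.1 = 634.5 kcal/m²
Total at Leopard: 2937 + 634.5 = 3571.5 kcal/m²

3571.50 kcal/m²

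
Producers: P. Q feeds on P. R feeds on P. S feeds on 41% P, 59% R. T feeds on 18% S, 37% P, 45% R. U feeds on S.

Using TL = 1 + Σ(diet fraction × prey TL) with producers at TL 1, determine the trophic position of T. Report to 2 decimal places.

2.74

Q: 1 + 1 = 2
R: 1 + 1 = 2
S: 1 + (0.41×1 + 0.59×2) = 2.59
T: 1 + (0.18×2.59 + 0.37×1 + 0.45×2) = 2.7362
U: 1 + 2.59 = 3.59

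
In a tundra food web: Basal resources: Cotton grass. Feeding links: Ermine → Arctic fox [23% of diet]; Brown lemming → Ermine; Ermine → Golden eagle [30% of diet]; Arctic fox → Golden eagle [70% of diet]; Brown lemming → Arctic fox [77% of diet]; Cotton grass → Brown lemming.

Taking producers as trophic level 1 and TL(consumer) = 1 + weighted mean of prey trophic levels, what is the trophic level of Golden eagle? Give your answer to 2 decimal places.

Brown lemming: 1 + 1 = 2
Ermine: 1 + 2 = 3
Arctic fox: 1 + (0.77×2 + 0.23×3) = 3.23
Golden eagle: 1 + (0.3×3 + 0.7×3.23) = 4.161

4.16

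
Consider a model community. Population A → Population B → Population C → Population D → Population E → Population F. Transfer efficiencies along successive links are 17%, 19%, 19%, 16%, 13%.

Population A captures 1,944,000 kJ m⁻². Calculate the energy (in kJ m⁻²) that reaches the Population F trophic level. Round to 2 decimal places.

248.15 kJ m⁻²

Population B: 1944000 × 0.17 = 330480 kJ m⁻²
Population C: 330480 × 0.19 = 62791.2 kJ m⁻²
Population D: 62791.2 × 0.19 = 11930.328 kJ m⁻²
Population E: 11930.328 × 0.16 = 1908.85248 kJ m⁻²
Population F: 1908.85248 × 0.13 = 248.1508224 kJ m⁻²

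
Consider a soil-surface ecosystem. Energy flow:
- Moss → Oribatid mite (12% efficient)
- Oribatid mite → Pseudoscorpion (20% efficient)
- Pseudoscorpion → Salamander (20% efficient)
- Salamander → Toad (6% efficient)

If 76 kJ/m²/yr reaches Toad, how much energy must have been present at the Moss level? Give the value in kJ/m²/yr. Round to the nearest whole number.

Cumulative transfer efficiency: 0.12 × 0.2 × 0.2 × 0.06 = 0.000288
Moss energy = 76 / 0.000288 = 263889 kJ/m²/yr

263889 kJ/m²/yr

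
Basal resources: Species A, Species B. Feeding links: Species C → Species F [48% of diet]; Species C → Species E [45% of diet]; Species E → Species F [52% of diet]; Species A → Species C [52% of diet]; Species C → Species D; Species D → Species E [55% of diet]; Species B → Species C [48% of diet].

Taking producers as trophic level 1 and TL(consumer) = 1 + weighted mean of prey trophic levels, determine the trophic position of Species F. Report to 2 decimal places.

3.81

Species C: 1 + (0.48×1 + 0.52×1) = 2
Species D: 1 + 2 = 3
Species E: 1 + (0.45×2 + 0.55×3) = 3.55
Species F: 1 + (0.48×2 + 0.52×3.55) = 3.806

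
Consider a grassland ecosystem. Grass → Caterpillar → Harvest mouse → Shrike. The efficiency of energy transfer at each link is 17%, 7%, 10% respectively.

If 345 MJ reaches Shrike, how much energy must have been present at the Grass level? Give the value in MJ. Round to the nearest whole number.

289916 MJ

Cumulative transfer efficiency: 0.17 × 0.07 × 0.1 = 0.00119
Grass energy = 345 / 0.00119 = 289916 MJ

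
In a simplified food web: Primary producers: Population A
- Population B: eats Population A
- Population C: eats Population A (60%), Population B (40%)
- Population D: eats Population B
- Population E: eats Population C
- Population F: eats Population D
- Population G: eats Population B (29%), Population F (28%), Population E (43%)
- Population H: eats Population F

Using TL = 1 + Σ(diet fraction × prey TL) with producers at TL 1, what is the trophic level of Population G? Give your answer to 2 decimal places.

4.16

Population B: 1 + 1 = 2
Population C: 1 + (0.6×1 + 0.4×2) = 2.4
Population D: 1 + 2 = 3
Population E: 1 + 2.4 = 3.4
Population F: 1 + 3 = 4
Population G: 1 + (0.29×2 + 0.28×4 + 0.43×3.4) = 4.162
Population H: 1 + 4 = 5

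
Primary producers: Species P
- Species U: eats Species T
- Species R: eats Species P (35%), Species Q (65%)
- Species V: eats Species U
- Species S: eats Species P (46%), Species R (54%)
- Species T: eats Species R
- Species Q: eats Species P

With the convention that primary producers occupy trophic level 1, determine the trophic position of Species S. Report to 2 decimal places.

2.89

Species Q: 1 + 1 = 2
Species R: 1 + (0.35×1 + 0.65×2) = 2.65
Species S: 1 + (0.46×1 + 0.54×2.65) = 2.891
Species T: 1 + 2.65 = 3.65
Species U: 1 + 3.65 = 4.65
Species V: 1 + 4.65 = 5.65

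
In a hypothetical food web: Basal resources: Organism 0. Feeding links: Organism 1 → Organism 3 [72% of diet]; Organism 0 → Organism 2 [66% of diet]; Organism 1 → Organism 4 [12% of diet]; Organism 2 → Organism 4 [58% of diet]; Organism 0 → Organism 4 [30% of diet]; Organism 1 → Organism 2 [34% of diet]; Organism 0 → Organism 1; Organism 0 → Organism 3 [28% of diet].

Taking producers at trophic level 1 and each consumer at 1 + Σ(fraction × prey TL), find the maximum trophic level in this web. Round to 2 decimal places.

Organism 1: 1 + 1 = 2
Organism 2: 1 + (0.34×2 + 0.66×1) = 2.34
Organism 3: 1 + (0.72×2 + 0.28×1) = 2.72
Organism 4: 1 + (0.12×2 + 0.3×1 + 0.58×2.34) = 2.8972

2.90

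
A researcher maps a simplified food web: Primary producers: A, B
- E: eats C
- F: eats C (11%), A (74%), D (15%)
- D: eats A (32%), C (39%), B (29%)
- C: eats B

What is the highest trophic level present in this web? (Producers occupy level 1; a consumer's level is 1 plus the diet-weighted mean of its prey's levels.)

3

C: 1 + 1 = 2
D: 1 + (0.32×1 + 0.39×2 + 0.29×1) = 2.39
E: 1 + 2 = 3
F: 1 + (0.11×2 + 0.74×1 + 0.15×2.39) = 2.3185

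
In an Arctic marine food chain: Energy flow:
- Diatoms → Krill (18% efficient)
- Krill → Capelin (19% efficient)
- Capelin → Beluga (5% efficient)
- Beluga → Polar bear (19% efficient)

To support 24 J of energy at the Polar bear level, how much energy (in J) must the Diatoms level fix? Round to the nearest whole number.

Cumulative transfer efficiency: 0.18 × 0.19 × 0.05 × 0.19 = 0.0003249
Diatoms energy = 24 / 0.0003249 = 73869 J

73869 J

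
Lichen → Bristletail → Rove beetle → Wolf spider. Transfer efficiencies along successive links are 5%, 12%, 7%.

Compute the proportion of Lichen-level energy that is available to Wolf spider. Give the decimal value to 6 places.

Product of link efficiencies: 0.05 × 0.12 × 0.07 = 0.00042

0.000420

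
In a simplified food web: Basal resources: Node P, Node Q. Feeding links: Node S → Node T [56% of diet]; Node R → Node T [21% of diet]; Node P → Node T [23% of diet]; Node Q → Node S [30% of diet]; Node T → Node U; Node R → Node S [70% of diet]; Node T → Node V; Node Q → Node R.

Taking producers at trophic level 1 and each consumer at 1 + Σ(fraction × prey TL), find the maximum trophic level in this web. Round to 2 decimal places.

Node R: 1 + 1 = 2
Node S: 1 + (0.3×1 + 0.7×2) = 2.7
Node T: 1 + (0.21×2 + 0.23×1 + 0.56×2.7) = 3.162
Node U: 1 + 3.162 = 4.162
Node V: 1 + 3.162 = 4.162

4.16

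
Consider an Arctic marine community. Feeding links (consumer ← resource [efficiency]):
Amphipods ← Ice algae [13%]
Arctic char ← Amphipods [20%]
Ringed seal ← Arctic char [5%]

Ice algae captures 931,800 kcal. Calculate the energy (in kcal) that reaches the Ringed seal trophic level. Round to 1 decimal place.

Amphipods: 931800 × 0.13 = 121134 kcal
Arctic char: 121134 × 0.2 = 24226.8 kcal
Ringed seal: 24226.8 × 0.05 = 1211.34 kcal

1211.3 kcal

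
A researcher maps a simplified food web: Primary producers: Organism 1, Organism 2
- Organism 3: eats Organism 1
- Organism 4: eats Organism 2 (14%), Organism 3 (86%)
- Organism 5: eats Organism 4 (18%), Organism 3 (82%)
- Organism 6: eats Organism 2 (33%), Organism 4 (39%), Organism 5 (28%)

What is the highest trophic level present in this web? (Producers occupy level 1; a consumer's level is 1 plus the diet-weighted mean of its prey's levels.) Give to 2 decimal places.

Organism 3: 1 + 1 = 2
Organism 4: 1 + (0.14×1 + 0.86×2) = 2.86
Organism 5: 1 + (0.18×2.86 + 0.82×2) = 3.1548
Organism 6: 1 + (0.33×1 + 0.39×2.86 + 0.28×3.1548) = 3.328744

3.33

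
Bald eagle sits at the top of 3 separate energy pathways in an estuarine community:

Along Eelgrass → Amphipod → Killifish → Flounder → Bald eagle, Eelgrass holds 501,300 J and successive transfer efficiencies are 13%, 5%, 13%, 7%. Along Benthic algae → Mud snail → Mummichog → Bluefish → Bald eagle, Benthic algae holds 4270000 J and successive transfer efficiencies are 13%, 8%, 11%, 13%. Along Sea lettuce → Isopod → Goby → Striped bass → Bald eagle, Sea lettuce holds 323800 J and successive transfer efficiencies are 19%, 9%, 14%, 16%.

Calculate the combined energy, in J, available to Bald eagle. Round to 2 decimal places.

788.71 J

Via Eelgrass: 501300 × 0.13 × 0.05 × 0.13 × 0.07 = 29.651895 J
Via Benthic algae: 4270000 × 0.13 × 0.08 × 0.11 × 0.13 = 635.0344 J
Via Sea lettuce: 323800 × 0.19 × 0.09 × 0.14 × 0.16 = 124.028352 J
Total at Bald eagle: 29.651895 + 635.0344 + 124.028352 = 788.714647 J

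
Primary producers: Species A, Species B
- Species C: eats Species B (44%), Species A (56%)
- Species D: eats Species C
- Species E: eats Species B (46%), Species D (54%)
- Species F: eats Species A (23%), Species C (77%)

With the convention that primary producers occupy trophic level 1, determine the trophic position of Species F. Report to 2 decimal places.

2.77

Species C: 1 + (0.44×1 + 0.56×1) = 2
Species D: 1 + 2 = 3
Species E: 1 + (0.46×1 + 0.54×3) = 3.08
Species F: 1 + (0.23×1 + 0.77×2) = 2.77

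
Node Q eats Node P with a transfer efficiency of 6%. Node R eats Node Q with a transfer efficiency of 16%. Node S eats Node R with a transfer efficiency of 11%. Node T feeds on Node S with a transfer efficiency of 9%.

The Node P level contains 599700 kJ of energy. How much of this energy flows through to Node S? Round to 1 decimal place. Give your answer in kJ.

633.3 kJ

Node Q: 599700 × 0.06 = 35982 kJ
Node R: 35982 × 0.16 = 5757.12 kJ
Node S: 5757.12 × 0.11 = 633.2832 kJ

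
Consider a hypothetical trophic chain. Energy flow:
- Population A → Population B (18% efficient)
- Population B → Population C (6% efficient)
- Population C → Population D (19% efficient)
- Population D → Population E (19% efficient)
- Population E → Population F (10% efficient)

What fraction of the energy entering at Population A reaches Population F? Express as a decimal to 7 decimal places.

0.0000390

Product of link efficiencies: 0.18 × 0.06 × 0.19 × 0.19 × 0.1 = 0.000038988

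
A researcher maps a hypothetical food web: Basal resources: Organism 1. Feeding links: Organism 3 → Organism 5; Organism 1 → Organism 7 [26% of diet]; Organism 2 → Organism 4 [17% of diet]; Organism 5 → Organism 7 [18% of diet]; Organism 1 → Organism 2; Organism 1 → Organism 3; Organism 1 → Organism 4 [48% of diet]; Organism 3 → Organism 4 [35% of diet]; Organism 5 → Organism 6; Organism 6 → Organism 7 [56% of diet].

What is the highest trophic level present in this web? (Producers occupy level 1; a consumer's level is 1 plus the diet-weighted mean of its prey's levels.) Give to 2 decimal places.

4.04

Organism 2: 1 + 1 = 2
Organism 3: 1 + 1 = 2
Organism 4: 1 + (0.48×1 + 0.17×2 + 0.35×2) = 2.52
Organism 5: 1 + 2 = 3
Organism 6: 1 + 3 = 4
Organism 7: 1 + (0.56×4 + 0.26×1 + 0.18×3) = 4.04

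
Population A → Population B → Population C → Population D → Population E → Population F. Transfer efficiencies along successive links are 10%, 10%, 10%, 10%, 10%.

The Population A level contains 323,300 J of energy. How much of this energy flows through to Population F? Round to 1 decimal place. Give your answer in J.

3.2 J

Population B: 323300 × 0.1 = 32330 J
Population C: 32330 × 0.1 = 3233 J
Population D: 3233 × 0.1 = 323.3 J
Population E: 323.3 × 0.1 = 32.33 J
Population F: 32.33 × 0.1 = 3.233 J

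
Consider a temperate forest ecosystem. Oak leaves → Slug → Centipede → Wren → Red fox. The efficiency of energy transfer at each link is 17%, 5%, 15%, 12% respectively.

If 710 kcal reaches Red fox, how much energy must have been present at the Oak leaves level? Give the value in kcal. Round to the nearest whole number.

Cumulative transfer efficiency: 0.17 × 0.05 × 0.15 × 0.12 = 0.000153
Oak leaves energy = 710 / 0.000153 = 4640523 kcal

4640523 kcal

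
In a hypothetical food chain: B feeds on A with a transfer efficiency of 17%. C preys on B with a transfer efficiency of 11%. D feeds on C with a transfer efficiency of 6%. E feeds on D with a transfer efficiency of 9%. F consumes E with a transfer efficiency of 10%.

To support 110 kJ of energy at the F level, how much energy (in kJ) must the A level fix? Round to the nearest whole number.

Cumulative transfer efficiency: 0.17 × 0.11 × 0.06 × 0.09 × 0.1 = 0.000010098
A energy = 110 / 0.000010098 = 10893246 kJ

10893246 kJ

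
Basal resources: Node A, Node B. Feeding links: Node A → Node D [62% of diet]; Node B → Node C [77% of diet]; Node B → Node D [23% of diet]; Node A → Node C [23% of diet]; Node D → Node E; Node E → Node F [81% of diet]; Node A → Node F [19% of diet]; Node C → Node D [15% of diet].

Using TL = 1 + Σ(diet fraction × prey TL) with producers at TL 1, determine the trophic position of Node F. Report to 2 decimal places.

3.74

Node C: 1 + (0.77×1 + 0.23×1) = 2
Node D: 1 + (0.23×1 + 0.62×1 + 0.15×2) = 2.15
Node E: 1 + 2.15 = 3.15
Node F: 1 + (0.81×3.15 + 0.19×1) = 3.7415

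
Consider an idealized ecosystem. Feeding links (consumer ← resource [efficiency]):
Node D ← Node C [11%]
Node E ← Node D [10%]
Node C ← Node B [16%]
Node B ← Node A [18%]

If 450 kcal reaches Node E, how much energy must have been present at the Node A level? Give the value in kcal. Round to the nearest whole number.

1420455 kcal

Cumulative transfer efficiency: 0.18 × 0.16 × 0.11 × 0.1 = 0.0003168
Node A energy = 450 / 0.0003168 = 1420455 kcal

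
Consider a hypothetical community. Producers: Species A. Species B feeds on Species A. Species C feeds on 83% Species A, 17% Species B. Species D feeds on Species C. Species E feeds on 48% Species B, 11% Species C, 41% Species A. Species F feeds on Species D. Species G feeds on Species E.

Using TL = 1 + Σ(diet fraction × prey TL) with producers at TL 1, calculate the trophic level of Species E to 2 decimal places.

Species B: 1 + 1 = 2
Species C: 1 + (0.83×1 + 0.17×2) = 2.17
Species D: 1 + 2.17 = 3.17
Species E: 1 + (0.48×2 + 0.11×2.17 + 0.41×1) = 2.6087
Species F: 1 + 3.17 = 4.17
Species G: 1 + 2.6087 = 3.6087

2.61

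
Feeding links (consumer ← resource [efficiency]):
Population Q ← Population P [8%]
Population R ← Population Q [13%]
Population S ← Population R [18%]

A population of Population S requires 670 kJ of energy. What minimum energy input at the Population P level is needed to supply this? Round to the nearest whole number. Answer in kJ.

357906 kJ

Cumulative transfer efficiency: 0.08 × 0.13 × 0.18 = 0.001872
Population P energy = 670 / 0.001872 = 357906 kJ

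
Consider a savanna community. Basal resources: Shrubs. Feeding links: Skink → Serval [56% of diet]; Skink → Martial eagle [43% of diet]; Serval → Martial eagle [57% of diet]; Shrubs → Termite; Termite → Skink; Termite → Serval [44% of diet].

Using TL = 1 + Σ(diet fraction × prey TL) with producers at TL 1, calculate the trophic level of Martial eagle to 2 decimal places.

Termite: 1 + 1 = 2
Skink: 1 + 2 = 3
Serval: 1 + (0.44×2 + 0.56×3) = 3.56
Martial eagle: 1 + (0.43×3 + 0.57×3.56) = 4.3192

4.32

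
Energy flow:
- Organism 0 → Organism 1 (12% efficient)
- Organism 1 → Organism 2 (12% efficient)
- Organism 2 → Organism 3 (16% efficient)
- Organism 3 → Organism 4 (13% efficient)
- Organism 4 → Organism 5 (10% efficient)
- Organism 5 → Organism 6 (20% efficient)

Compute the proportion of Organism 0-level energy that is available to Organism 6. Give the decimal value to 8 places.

0.00000599

Product of link efficiencies: 0.12 × 0.12 × 0.16 × 0.13 × 0.1 × 0.2 = 0.0000059904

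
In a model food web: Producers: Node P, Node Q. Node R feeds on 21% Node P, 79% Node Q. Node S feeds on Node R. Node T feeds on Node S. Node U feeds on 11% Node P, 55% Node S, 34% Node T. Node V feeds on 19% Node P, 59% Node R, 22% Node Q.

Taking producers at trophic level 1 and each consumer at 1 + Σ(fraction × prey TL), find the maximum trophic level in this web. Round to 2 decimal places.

Node R: 1 + (0.21×1 + 0.79×1) = 2
Node S: 1 + 2 = 3
Node T: 1 + 3 = 4
Node U: 1 + (0.11×1 + 0.55×3 + 0.34×4) = 4.12
Node V: 1 + (0.19×1 + 0.59×2 + 0.22×1) = 2.59

4.12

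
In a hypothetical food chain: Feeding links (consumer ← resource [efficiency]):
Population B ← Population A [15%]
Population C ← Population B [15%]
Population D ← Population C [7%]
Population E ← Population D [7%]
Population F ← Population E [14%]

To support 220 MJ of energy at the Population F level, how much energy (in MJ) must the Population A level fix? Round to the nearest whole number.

Cumulative transfer efficiency: 0.15 × 0.15 × 0.07 × 0.07 × 0.14 = 0.000015435
Population A energy = 220 / 0.000015435 = 14253320 MJ

14253320 MJ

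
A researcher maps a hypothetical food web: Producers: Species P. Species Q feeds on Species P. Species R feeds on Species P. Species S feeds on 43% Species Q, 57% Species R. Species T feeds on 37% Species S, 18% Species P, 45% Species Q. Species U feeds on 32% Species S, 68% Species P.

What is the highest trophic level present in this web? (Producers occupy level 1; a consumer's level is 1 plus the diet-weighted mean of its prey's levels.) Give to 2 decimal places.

Species Q: 1 + 1 = 2
Species R: 1 + 1 = 2
Species S: 1 + (0.43×2 + 0.57×2) = 3
Species T: 1 + (0.37×3 + 0.18×1 + 0.45×2) = 3.19
Species U: 1 + (0.32×3 + 0.68×1) = 2.64

3.19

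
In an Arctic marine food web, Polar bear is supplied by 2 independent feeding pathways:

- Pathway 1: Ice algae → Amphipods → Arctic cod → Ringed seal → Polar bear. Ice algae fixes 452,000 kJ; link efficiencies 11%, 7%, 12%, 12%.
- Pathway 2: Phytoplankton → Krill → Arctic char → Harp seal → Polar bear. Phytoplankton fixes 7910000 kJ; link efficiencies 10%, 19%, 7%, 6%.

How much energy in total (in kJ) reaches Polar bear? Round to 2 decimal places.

Pathway 1: 452000 × 0.11 × 0.07 × 0.12 × 0.12 = 50.11776 kJ
Pathway 2: 7910000 × 0.1 × 0.19 × 0.07 × 0.06 = 631.218 kJ
Total at Polar bear: 50.11776 + 631.218 = 681.33576 kJ

681.34 kJ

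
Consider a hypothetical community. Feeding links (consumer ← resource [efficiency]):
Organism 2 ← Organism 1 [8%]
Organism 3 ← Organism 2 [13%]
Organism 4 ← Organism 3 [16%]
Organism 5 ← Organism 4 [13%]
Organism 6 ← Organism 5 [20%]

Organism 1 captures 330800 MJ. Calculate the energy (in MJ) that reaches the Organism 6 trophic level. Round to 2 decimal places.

Organism 2: 330800 × 0.08 = 26464 MJ
Organism 3: 26464 × 0.13 = 3440.32 MJ
Organism 4: 3440.32 × 0.16 = 550.4512 MJ
Organism 5: 550.4512 × 0.13 = 71.558656 MJ
Organism 6: 71.558656 × 0.2 = 14.3117312 MJ

14.31 MJ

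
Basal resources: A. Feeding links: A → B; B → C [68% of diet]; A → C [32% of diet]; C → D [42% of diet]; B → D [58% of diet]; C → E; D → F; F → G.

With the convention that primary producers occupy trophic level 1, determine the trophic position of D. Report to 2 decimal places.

B: 1 + 1 = 2
C: 1 + (0.68×2 + 0.32×1) = 2.68
D: 1 + (0.42×2.68 + 0.58×2) = 3.2856
E: 1 + 2.68 = 3.68
F: 1 + 3.2856 = 4.2856
G: 1 + 4.2856 = 5.2856

3.29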